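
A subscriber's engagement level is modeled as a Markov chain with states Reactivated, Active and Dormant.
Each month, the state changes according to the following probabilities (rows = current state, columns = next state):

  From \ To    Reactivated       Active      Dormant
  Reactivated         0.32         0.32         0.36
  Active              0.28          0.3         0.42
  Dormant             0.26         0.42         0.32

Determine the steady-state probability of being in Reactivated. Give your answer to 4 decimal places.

0.2840

Let the stationary distribution be π with π = πP and π_1 + π_2 + π_3 = 1.
π_1 = 0.32·π_1 + 0.28·π_2 + 0.26·π_3
π_2 = 0.32·π_1 + 0.3·π_2 + 0.42·π_3
Solving with the normalization constraint gives π = (0.2840, 0.3496, 0.3663).
So the stationary probability of Reactivated is 0.2840.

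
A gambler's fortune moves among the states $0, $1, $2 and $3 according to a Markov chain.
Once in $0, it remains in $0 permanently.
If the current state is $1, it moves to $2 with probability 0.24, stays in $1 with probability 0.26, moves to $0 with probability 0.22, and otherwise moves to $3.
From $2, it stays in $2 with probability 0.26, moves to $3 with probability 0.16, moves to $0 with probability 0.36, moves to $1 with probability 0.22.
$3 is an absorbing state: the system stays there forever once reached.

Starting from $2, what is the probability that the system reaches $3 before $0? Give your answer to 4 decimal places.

Let h(s) be the probability of absorption at $3 starting from transient state s. Then h($3) = 1 and h($0) = 0. By first-step analysis:
h($1) = 0.22·0 + 0.26·h($1) + 0.24·h($2) + 0.28·1
h($2) = 0.36·0 + 0.22·h($1) + 0.26·h($2) + 0.16·1
Solving: h($1) = 0.4964, h($2) = 0.3638.
Starting from $2, the probability is 0.3638.

0.3638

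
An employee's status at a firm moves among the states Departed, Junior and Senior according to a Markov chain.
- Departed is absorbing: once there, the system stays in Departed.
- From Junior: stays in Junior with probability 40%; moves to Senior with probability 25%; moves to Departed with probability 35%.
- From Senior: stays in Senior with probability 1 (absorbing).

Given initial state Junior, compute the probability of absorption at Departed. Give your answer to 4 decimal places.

Let h(s) be the probability of absorption at Departed starting from transient state s. Then h(Departed) = 1 and h(Senior) = 0. By first-step analysis:
h(Junior) = 0.35·1 + 0.4·h(Junior) + 0.25·0
Solving: h(Junior) = 0.5833.
Starting from Junior, the probability is 0.5833.

0.5833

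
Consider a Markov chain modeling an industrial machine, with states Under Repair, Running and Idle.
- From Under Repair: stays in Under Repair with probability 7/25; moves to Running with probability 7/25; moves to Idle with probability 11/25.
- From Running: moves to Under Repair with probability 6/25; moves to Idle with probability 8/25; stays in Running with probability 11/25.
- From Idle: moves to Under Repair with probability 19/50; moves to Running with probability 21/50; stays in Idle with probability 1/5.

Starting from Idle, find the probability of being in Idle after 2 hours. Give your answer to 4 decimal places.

Sum over the intermediate state after 1 hour:
P = P(Idle→Under Repair)·P(Under Repair→Idle) + P(Idle→Running)·P(Running→Idle) + P(Idle→Idle)·P(Idle→Idle)
  = 0.38×0.44 + 0.42×0.32 + 0.2×0.2
  = 0.1672 + 0.1344 + 0.0400 = 0.3416

0.3416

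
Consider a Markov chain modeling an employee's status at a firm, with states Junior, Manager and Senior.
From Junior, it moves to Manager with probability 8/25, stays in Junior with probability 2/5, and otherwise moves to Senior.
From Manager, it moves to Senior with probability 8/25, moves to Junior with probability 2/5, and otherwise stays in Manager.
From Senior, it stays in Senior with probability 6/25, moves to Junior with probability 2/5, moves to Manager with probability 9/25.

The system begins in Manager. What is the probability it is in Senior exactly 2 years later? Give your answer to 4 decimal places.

0.2784

Sum over the intermediate state after 1 year:
P = P(Manager→Junior)·P(Junior→Senior) + P(Manager→Manager)·P(Manager→Senior) + P(Manager→Senior)·P(Senior→Senior)
  = 0.4×0.28 + 0.28×0.32 + 0.32×0.24
  = 0.1120 + 0.0896 + 0.0768 = 0.2784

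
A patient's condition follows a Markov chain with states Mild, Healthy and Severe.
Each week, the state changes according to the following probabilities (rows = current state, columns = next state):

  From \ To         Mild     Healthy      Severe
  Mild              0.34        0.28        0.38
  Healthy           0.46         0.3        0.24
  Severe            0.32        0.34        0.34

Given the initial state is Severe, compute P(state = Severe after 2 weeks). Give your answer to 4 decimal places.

Sum over the intermediate state after 1 week:
P = P(Severe→Mild)·P(Mild→Severe) + P(Severe→Healthy)·P(Healthy→Severe) + P(Severe→Severe)·P(Severe→Severe)
  = 0.32×0.38 + 0.34×0.24 + 0.34×0.34
  = 0.1216 + 0.0816 + 0.1156 = 0.3188

0.3188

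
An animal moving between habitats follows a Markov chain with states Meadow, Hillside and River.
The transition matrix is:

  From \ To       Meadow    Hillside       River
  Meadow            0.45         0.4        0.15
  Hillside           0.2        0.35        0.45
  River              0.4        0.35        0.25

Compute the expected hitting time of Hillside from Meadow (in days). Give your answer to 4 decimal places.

2.5532

Let t(s) be the expected number of days to first reach Hillside from state s, with t(Hillside) = 0. Conditioning on the first day:
t(Meadow) = 1 + 0.45·t(Meadow) + 0.15·t(River)
t(River) = 1 + 0.4·t(Meadow) + 0.25·t(River)
Solving: t(Meadow) = 2.5532, t(River) = 2.6950.
Expected days from Meadow to Hillside: 2.5532.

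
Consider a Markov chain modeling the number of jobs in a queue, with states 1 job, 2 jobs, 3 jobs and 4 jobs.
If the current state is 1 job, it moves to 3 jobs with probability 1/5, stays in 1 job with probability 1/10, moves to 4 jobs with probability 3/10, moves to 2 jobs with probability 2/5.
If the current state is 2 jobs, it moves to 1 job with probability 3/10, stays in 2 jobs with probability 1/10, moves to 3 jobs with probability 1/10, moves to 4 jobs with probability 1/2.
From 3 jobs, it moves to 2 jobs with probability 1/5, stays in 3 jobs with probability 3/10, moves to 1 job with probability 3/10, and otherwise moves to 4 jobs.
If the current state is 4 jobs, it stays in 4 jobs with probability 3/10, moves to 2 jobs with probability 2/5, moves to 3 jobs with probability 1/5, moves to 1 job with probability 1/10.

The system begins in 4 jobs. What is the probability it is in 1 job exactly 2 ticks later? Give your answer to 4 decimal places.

0.2200

Propagate the distribution vector 2 ticks from 4 jobs.
After 0 ticks: (0.0000, 0.0000, 0.0000, 1.0000)
After 1 tick: (0.1000, 0.4000, 0.2000, 0.3000)
After 2 ticks: (0.2200, 0.2400, 0.1800, 0.3600)
P(in 1 job after 2 ticks) = 0.2200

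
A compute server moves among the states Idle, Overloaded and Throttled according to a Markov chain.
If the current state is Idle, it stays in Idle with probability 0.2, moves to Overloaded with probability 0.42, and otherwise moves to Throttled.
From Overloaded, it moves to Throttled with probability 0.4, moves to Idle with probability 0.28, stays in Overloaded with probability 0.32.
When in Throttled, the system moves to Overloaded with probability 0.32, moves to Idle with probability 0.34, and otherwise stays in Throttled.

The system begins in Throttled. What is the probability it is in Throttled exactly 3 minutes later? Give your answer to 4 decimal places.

Propagate the distribution vector 3 minutes from Throttled.
After 0 minutes: (0.0000, 0.0000, 1.0000)
After 1 minute: (0.3400, 0.3200, 0.3400)
After 2 minutes: (0.2732, 0.3540, 0.3728)
After 3 minutes: (0.2805, 0.3473, 0.3722)
P(in Throttled after 3 minutes) = 0.3722

0.3722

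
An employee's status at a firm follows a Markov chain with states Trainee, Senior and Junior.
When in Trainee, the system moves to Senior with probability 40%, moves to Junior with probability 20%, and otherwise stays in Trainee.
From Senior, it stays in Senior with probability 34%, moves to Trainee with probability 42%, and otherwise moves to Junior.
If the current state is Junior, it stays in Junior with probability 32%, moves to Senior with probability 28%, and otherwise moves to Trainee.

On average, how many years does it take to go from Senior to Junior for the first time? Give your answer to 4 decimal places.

Let t(s) be the expected number of years to first reach Junior from state s, with t(Junior) = 0. Conditioning on the first year:
t(Trainee) = 1 + 0.4·t(Trainee) + 0.4·t(Senior)
t(Senior) = 1 + 0.42·t(Trainee) + 0.34·t(Senior)
Solving: t(Trainee) = 4.6491, t(Senior) = 4.4737.
Expected years from Senior to Junior: 4.4737.

4.4737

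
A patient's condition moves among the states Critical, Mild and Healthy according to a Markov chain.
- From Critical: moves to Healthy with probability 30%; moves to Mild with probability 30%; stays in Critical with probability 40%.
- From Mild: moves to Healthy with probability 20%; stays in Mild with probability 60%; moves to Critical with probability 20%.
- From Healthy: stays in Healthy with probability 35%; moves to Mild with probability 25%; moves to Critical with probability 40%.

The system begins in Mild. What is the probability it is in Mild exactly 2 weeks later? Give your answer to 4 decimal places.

0.4700

Sum over the intermediate state after 1 week:
P = P(Mild→Critical)·P(Critical→Mild) + P(Mild→Mild)·P(Mild→Mild) + P(Mild→Healthy)·P(Healthy→Mild)
  = 0.2×0.3 + 0.6×0.6 + 0.2×0.25
  = 0.0600 + 0.3600 + 0.0500 = 0.4700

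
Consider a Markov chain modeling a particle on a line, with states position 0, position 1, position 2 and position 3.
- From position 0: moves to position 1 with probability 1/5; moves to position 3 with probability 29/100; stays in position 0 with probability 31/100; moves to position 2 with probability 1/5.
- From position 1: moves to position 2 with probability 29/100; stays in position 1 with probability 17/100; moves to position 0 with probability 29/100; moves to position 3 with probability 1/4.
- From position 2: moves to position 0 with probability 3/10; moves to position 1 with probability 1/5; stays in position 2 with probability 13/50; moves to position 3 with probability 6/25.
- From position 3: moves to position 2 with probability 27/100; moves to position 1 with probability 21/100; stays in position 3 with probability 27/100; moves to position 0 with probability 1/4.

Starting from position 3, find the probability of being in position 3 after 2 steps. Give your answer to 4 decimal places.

Propagate the distribution vector 2 steps from position 3.
After 0 steps: (0.0000, 0.0000, 0.0000, 1.0000)
After 1 step: (0.2500, 0.2100, 0.2700, 0.2700)
After 2 steps: (0.2869, 0.1964, 0.2540, 0.2627)
P(in position 3 after 2 steps) = 0.2627

0.2627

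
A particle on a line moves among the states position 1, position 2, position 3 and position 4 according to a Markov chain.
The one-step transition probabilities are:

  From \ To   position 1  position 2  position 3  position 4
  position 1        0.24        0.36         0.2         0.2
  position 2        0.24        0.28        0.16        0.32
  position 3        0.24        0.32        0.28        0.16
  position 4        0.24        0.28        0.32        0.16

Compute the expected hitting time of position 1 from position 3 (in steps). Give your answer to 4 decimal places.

4.1667

Let t(s) be the expected number of steps to first reach position 1 from state s, with t(position 1) = 0. Conditioning on the first step:
t(position 2) = 1 + 0.28·t(position 2) + 0.16·t(position 3) + 0.32·t(position 4)
t(position 3) = 1 + 0.32·t(position 2) + 0.28·t(position 3) + 0.16·t(position 4)
t(position 4) = 1 + 0.28·t(position 2) + 0.32·t(position 3) + 0.16·t(position 4)
Solving: t(position 2) = 4.1667, t(position 3) = 4.1667, t(position 4) = 4.1667.
Expected steps from position 3 to position 1: 4.1667.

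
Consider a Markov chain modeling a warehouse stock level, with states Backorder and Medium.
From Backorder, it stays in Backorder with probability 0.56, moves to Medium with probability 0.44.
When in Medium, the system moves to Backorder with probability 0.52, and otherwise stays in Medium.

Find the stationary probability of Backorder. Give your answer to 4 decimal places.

Let the stationary distribution be π with π = πP and π_1 + π_2 = 1.
π_1 = 0.56·π_1 + 0.52·π_2
Solving with the normalization constraint gives π = (0.5417, 0.4583).
So the stationary probability of Backorder is 0.5417.

0.5417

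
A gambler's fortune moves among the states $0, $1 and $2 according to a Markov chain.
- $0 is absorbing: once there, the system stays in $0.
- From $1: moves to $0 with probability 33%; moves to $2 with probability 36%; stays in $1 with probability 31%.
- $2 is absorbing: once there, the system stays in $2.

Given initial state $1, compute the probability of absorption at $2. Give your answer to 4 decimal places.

Let h(s) be the probability of absorption at $2 starting from transient state s. Then h($2) = 1 and h($0) = 0. By first-step analysis:
h($1) = 0.33·0 + 0.31·h($1) + 0.36·1
Solving: h($1) = 0.5217.
Starting from $1, the probability is 0.5217.

0.5217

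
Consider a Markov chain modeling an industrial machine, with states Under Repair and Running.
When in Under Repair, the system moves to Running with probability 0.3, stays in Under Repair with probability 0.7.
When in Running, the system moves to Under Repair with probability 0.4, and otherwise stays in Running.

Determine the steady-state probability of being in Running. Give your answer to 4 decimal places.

Let the stationary distribution be π with π = πP and π_1 + π_2 = 1.
π_1 = 0.7·π_1 + 0.4·π_2
Solving with the normalization constraint gives π = (0.5714, 0.4286).
So the stationary probability of Running is 0.4286.

0.4286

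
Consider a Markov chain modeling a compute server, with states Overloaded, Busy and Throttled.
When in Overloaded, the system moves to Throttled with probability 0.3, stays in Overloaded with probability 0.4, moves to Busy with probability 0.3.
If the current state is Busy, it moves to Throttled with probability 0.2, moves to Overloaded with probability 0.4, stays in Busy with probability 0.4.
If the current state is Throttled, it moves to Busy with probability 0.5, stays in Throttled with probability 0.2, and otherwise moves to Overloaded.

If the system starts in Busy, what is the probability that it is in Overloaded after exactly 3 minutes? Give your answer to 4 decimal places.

0.3760

Propagate the distribution vector 3 minutes from Busy.
After 0 minutes: (0.0000, 1.0000, 0.0000)
After 1 minute: (0.4000, 0.4000, 0.2000)
After 2 minutes: (0.3800, 0.3800, 0.2400)
After 3 minutes: (0.3760, 0.3860, 0.2380)
P(in Overloaded after 3 minutes) = 0.3760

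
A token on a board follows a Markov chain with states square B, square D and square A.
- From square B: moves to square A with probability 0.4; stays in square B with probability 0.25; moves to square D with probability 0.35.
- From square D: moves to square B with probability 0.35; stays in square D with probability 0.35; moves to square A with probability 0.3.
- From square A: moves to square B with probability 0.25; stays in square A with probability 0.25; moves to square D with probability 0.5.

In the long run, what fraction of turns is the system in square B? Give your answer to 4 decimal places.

Let the stationary distribution be π with π = πP and π_1 + π_2 + π_3 = 1.
π_1 = 0.25·π_1 + 0.35·π_2 + 0.25·π_3
π_2 = 0.35·π_1 + 0.35·π_2 + 0.5·π_3
Solving with the normalization constraint gives π = (0.2897, 0.3970, 0.3133).
So the stationary probability of square B is 0.2897.

0.2897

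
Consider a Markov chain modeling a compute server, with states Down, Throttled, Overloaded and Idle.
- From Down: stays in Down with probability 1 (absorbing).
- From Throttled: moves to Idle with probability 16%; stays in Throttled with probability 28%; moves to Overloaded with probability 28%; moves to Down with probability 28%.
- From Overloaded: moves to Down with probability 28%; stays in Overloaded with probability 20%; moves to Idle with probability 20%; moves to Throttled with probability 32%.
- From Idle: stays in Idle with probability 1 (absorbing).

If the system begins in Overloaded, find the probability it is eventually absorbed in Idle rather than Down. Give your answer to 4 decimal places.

0.4013

Let h(s) be the probability of absorption at Idle starting from transient state s. Then h(Idle) = 1 and h(Down) = 0. By first-step analysis:
h(Throttled) = 0.28·0 + 0.28·h(Throttled) + 0.28·h(Overloaded) + 0.16·1
h(Overloaded) = 0.28·0 + 0.32·h(Throttled) + 0.2·h(Overloaded) + 0.2·1
Solving: h(Throttled) = 0.3783, h(Overloaded) = 0.4013.
Starting from Overloaded, the probability is 0.4013.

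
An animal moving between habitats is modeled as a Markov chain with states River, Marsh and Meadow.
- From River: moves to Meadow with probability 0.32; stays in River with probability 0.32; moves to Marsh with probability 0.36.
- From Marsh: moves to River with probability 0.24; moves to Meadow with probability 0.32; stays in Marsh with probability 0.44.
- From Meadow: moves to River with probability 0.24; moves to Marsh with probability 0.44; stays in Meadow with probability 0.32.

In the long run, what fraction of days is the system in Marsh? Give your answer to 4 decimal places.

Let the stationary distribution be π with π = πP and π_1 + π_2 + π_3 = 1.
π_1 = 0.32·π_1 + 0.24·π_2 + 0.24·π_3
π_2 = 0.36·π_1 + 0.44·π_2 + 0.44·π_3
Solving with the normalization constraint gives π = (0.2609, 0.4191, 0.3200).
So the stationary probability of Marsh is 0.4191.

0.4191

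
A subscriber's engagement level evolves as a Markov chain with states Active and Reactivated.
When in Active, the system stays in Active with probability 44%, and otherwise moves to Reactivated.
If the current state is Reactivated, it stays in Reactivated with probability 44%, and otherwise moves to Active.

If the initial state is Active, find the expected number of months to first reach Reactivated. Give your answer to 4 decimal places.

Let t(s) be the expected number of months to first reach Reactivated from state s, with t(Reactivated) = 0. Conditioning on the first month:
t(Active) = 1 + 0.44·t(Active)
Solving: t(Active) = 1.7857.
Expected months from Active to Reactivated: 1.7857.

1.7857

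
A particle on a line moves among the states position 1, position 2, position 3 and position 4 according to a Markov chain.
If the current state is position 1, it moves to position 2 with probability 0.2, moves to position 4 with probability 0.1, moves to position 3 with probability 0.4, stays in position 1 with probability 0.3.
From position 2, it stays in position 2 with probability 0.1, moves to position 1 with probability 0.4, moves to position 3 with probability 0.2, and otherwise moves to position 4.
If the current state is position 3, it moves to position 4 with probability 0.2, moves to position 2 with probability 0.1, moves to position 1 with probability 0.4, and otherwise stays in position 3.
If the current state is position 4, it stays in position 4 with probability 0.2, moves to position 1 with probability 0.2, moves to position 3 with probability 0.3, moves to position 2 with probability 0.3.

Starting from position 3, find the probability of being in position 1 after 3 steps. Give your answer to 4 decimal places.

Propagate the distribution vector 3 steps from position 3.
After 0 steps: (0.0000, 0.0000, 1.0000, 0.0000)
After 1 step: (0.4000, 0.1000, 0.3000, 0.2000)
After 2 steps: (0.3200, 0.1800, 0.3300, 0.1700)
After 3 steps: (0.3340, 0.1660, 0.3140, 0.1860)
P(in position 1 after 3 steps) = 0.3340

0.3340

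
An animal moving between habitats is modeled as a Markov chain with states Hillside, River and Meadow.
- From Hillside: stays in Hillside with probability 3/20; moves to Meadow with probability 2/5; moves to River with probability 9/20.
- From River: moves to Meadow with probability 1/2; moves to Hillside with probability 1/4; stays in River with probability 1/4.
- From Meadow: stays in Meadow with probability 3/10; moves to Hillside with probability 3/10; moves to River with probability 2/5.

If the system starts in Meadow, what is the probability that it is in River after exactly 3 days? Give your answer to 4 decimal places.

0.3585

Propagate the distribution vector 3 days from Meadow.
After 0 days: (0.0000, 0.0000, 1.0000)
After 1 day: (0.3000, 0.4000, 0.3000)
After 2 days: (0.2350, 0.3550, 0.4100)
After 3 days: (0.2470, 0.3585, 0.3945)
P(in River after 3 days) = 0.3585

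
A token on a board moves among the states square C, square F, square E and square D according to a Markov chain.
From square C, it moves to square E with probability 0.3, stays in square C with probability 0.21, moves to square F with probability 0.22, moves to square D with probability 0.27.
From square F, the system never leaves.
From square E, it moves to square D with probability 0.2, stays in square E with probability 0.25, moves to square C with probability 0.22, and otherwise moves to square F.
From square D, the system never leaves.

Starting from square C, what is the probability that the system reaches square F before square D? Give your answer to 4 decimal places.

Let h(s) be the probability of absorption at square F starting from transient state s. Then h(square F) = 1 and h(square D) = 0. By first-step analysis:
h(square C) = 0.21·h(square C) + 0.22·1 + 0.3·h(square E) + 0.27·0
h(square E) = 0.22·h(square C) + 0.33·1 + 0.25·h(square E) + 0.2·0
Solving: h(square C) = 0.5014, h(square E) = 0.5871.
Starting from square C, the probability is 0.5014.

0.5014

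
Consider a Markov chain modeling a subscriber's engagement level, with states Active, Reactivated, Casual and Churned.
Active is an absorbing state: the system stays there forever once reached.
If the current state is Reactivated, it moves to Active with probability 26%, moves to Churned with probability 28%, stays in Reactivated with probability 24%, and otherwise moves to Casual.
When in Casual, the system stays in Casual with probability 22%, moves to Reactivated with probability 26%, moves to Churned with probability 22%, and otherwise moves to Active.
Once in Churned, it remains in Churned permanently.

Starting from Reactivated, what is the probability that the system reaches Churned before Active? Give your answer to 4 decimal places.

0.4981

Let h(s) be the probability of absorption at Churned starting from transient state s. Then h(Churned) = 1 and h(Active) = 0. By first-step analysis:
h(Reactivated) = 0.26·0 + 0.24·h(Reactivated) + 0.22·h(Casual) + 0.28·1
h(Casual) = 0.3·0 + 0.26·h(Reactivated) + 0.22·h(Casual) + 0.22·1
Solving: h(Reactivated) = 0.4981, h(Casual) = 0.4481.
Starting from Reactivated, the probability is 0.4981.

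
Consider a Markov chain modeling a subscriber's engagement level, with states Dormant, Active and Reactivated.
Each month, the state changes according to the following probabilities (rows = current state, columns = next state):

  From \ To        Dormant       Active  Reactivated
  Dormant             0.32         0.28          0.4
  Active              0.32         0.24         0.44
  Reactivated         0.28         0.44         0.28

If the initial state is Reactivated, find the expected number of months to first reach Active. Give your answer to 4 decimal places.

Let t(s) be the expected number of months to first reach Active from state s, with t(Active) = 0. Conditioning on the first month:
t(Dormant) = 1 + 0.32·t(Dormant) + 0.4·t(Reactivated)
t(Reactivated) = 1 + 0.28·t(Dormant) + 0.28·t(Reactivated)
Solving: t(Dormant) = 2.9661, t(Reactivated) = 2.5424.
Expected months from Reactivated to Active: 2.5424.

2.5424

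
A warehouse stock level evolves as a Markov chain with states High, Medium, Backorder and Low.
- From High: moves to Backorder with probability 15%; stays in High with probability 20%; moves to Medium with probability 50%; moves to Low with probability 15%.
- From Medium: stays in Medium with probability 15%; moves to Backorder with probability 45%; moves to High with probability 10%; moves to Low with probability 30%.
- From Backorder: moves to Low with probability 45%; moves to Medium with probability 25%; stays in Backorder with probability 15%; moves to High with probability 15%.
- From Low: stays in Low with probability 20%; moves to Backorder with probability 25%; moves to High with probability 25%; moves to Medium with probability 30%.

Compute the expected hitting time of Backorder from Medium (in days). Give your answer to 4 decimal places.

Let t(s) be the expected number of days to first reach Backorder from state s, with t(Backorder) = 0. Conditioning on the first day:
t(High) = 1 + 0.2·t(High) + 0.5·t(Medium) + 0.15·t(Low)
t(Medium) = 1 + 0.1·t(High) + 0.15·t(Medium) + 0.3·t(Low)
t(Low) = 1 + 0.25·t(High) + 0.3·t(Medium) + 0.2·t(Low)
Solving: t(High) = 3.6649, t(Medium) = 2.8272, t(Low) = 3.4555.
Expected days from Medium to Backorder: 2.8272.

2.8272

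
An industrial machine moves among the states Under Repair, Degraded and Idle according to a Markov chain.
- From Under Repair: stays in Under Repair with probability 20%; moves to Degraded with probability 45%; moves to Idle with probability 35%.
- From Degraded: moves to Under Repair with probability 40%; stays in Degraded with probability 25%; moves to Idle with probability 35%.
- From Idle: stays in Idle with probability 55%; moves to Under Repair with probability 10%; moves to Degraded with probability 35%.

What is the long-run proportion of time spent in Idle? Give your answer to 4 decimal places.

0.4375

Let the stationary distribution be π with π = πP and π_1 + π_2 + π_3 = 1.
π_1 = 0.2·π_1 + 0.4·π_2 + 0.1·π_3
π_2 = 0.45·π_1 + 0.25·π_2 + 0.35·π_3
Solving with the normalization constraint gives π = (0.2240, 0.3385, 0.4375).
So the stationary probability of Idle is 0.4375.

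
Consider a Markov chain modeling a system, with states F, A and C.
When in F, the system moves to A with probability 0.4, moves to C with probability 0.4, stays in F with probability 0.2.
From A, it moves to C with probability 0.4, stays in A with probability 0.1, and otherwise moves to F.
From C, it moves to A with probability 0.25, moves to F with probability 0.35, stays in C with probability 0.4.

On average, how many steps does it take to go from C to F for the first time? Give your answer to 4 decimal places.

2.6136

Let t(s) be the expected number of steps to first reach F from state s, with t(F) = 0. Conditioning on the first step:
t(A) = 1 + 0.1·t(A) + 0.4·t(C)
t(C) = 1 + 0.25·t(A) + 0.4·t(C)
Solving: t(A) = 2.2727, t(C) = 2.6136.
Expected steps from C to F: 2.6136.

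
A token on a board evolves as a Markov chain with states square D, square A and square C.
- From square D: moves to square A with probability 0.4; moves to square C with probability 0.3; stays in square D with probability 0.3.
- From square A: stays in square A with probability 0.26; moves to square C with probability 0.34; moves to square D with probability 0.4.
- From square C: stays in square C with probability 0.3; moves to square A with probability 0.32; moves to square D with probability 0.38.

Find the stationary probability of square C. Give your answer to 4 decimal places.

Let the stationary distribution be π with π = πP and π_1 + π_2 + π_3 = 1.
π_1 = 0.3·π_1 + 0.4·π_2 + 0.38·π_3
π_2 = 0.4·π_1 + 0.26·π_2 + 0.32·π_3
Solving with the normalization constraint gives π = (0.3579, 0.3289, 0.3132).
So the stationary probability of square C is 0.3132.

0.3132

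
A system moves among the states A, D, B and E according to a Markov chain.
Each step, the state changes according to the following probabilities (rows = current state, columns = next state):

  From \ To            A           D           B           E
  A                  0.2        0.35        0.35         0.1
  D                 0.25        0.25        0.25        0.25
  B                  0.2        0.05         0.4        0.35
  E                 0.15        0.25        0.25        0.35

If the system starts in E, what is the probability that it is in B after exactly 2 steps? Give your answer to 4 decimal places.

Propagate the distribution vector 2 steps from E.
After 0 steps: (0.0000, 0.0000, 0.0000, 1.0000)
After 1 step: (0.1500, 0.2500, 0.2500, 0.3500)
After 2 steps: (0.1950, 0.2150, 0.3025, 0.2875)
P(in B after 2 steps) = 0.3025

0.3025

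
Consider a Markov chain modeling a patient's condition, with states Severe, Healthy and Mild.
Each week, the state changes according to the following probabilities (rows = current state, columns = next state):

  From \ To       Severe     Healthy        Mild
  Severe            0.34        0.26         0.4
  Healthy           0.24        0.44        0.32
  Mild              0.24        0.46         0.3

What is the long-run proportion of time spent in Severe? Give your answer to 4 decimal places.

0.2667

Let the stationary distribution be π with π = πP and π_1 + π_2 + π_3 = 1.
π_1 = 0.34·π_1 + 0.24·π_2 + 0.24·π_3
π_2 = 0.26·π_1 + 0.44·π_2 + 0.46·π_3
Solving with the normalization constraint gives π = (0.2667, 0.3987, 0.3346).
So the stationary probability of Severe is 0.2667.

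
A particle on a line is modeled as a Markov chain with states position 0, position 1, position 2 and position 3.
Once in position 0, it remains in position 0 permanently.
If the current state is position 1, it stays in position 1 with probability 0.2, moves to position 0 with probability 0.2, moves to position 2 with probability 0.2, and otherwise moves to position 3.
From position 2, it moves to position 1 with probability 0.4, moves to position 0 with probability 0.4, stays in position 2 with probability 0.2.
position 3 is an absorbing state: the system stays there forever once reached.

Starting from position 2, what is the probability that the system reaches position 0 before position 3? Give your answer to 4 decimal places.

Let h(s) be the probability of absorption at position 0 starting from transient state s. Then h(position 0) = 1 and h(position 3) = 0. By first-step analysis:
h(position 1) = 0.2·1 + 0.2·h(position 1) + 0.2·h(position 2) + 0.4·0
h(position 2) = 0.4·1 + 0.4·h(position 1) + 0.2·h(position 2)
Solving: h(position 1) = 0.4286, h(position 2) = 0.7143.
Starting from position 2, the probability is 0.7143.

0.7143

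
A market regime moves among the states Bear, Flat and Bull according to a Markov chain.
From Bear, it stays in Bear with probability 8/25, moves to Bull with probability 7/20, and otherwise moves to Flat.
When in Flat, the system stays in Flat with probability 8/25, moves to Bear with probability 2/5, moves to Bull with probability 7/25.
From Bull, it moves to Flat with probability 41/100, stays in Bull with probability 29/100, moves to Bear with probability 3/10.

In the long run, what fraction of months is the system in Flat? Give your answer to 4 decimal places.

Let the stationary distribution be π with π = πP and π_1 + π_2 + π_3 = 1.
π_1 = 0.32·π_1 + 0.4·π_2 + 0.3·π_3
π_2 = 0.33·π_1 + 0.32·π_2 + 0.41·π_3
Solving with the normalization constraint gives π = (0.3419, 0.3510, 0.3070).
So the stationary probability of Flat is 0.3510.

0.3510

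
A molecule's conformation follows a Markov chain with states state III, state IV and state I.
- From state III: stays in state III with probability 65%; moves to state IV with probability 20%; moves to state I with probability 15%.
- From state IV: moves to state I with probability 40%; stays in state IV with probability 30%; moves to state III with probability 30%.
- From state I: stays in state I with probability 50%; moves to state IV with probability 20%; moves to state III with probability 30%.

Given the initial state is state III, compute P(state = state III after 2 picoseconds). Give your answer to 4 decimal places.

0.5275

Sum over the intermediate state after 1 picosecond:
P = P(state III→state III)·P(state III→state III) + P(state III→state IV)·P(state IV→state III) + P(state III→state I)·P(state I→state III)
  = 0.65×0.65 + 0.2×0.3 + 0.15×0.3
  = 0.4225 + 0.0600 + 0.0450 = 0.5275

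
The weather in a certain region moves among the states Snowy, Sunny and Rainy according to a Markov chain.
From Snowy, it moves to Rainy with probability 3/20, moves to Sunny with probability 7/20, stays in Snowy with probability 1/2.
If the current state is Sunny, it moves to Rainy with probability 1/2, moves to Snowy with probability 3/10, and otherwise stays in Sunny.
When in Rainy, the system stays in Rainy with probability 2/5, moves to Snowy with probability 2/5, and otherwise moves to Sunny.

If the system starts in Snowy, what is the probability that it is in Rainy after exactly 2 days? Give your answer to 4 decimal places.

Sum over the intermediate state after 1 day:
P = P(Snowy→Snowy)·P(Snowy→Rainy) + P(Snowy→Sunny)·P(Sunny→Rainy) + P(Snowy→Rainy)·P(Rainy→Rainy)
  = 0.5×0.15 + 0.35×0.5 + 0.15×0.4
  = 0.0750 + 0.1750 + 0.0600 = 0.3100

0.3100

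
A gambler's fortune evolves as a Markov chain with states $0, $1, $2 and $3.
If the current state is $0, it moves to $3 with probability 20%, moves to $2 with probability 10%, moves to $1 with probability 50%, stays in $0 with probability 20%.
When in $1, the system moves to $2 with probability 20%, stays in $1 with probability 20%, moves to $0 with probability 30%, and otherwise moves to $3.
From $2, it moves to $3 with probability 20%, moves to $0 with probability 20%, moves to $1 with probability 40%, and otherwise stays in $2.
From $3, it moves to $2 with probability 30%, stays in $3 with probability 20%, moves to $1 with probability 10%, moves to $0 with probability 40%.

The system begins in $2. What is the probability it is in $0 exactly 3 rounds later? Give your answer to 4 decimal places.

0.2760

Propagate the distribution vector 3 rounds from $2.
After 0 rounds: (0.0000, 0.0000, 1.0000, 0.0000)
After 1 round: (0.2000, 0.4000, 0.2000, 0.2000)
After 2 rounds: (0.2800, 0.2800, 0.2000, 0.2400)
After 3 rounds: (0.2760, 0.3000, 0.1960, 0.2280)
P(in $0 after 3 rounds) = 0.2760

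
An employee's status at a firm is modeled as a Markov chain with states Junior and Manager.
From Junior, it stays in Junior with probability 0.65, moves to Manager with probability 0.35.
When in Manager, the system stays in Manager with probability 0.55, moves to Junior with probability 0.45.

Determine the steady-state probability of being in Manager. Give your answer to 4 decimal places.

0.4375

Let the stationary distribution be π with π = πP and π_1 + π_2 = 1.
π_1 = 0.65·π_1 + 0.45·π_2
Solving with the normalization constraint gives π = (0.5625, 0.4375).
So the stationary probability of Manager is 0.4375.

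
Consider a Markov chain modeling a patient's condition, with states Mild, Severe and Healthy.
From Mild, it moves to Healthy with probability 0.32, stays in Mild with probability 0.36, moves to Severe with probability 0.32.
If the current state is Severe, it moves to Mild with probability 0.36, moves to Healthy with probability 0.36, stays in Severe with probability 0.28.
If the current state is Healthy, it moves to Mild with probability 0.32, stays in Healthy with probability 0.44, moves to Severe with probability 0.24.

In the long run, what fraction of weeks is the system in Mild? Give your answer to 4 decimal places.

Let the stationary distribution be π with π = πP and π_1 + π_2 + π_3 = 1.
π_1 = 0.36·π_1 + 0.36·π_2 + 0.32·π_3
π_2 = 0.32·π_1 + 0.28·π_2 + 0.24·π_3
Solving with the normalization constraint gives π = (0.3449, 0.2787, 0.3763).
So the stationary probability of Mild is 0.3449.

0.3449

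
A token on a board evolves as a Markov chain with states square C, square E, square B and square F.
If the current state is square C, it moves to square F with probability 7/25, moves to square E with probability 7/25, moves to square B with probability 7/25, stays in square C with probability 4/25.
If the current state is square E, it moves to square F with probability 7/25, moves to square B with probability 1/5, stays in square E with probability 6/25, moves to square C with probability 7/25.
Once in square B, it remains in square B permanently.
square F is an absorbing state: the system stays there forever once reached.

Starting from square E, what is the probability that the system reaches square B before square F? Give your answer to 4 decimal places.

Let h(s) be the probability of absorption at square B starting from transient state s. Then h(square B) = 1 and h(square F) = 0. By first-step analysis:
h(square C) = 0.16·h(square C) + 0.28·h(square E) + 0.28·1 + 0.28·0
h(square E) = 0.28·h(square C) + 0.24·h(square E) + 0.2·1 + 0.28·0
Solving: h(square C) = 0.4800, h(square E) = 0.4400.
Starting from square E, the probability is 0.4400.

0.4400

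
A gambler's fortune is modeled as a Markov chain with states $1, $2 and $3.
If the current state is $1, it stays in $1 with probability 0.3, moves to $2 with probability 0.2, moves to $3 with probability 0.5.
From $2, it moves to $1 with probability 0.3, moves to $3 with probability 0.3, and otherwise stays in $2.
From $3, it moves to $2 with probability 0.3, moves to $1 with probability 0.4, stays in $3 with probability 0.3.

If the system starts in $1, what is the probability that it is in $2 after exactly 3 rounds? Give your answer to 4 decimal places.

0.2940

Propagate the distribution vector 3 rounds from $1.
After 0 rounds: (1.0000, 0.0000, 0.0000)
After 1 round: (0.3000, 0.2000, 0.5000)
After 2 rounds: (0.3500, 0.2900, 0.3600)
After 3 rounds: (0.3360, 0.2940, 0.3700)
P(in $2 after 3 rounds) = 0.2940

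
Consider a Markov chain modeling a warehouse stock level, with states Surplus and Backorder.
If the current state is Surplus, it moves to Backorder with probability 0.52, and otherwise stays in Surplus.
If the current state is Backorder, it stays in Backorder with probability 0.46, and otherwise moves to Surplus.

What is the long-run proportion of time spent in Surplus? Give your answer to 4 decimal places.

0.5094

Let the stationary distribution be π with π = πP and π_1 + π_2 = 1.
π_1 = 0.48·π_1 + 0.54·π_2
Solving with the normalization constraint gives π = (0.5094, 0.4906).
So the stationary probability of Surplus is 0.5094.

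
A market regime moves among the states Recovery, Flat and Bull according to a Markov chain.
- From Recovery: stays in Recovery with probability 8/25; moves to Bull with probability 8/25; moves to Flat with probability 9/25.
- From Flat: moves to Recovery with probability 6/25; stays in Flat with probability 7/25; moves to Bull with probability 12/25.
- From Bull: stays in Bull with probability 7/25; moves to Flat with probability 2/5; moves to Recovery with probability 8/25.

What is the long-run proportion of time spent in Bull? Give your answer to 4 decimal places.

0.3610

Let the stationary distribution be π with π = πP and π_1 + π_2 + π_3 = 1.
π_1 = 0.32·π_1 + 0.24·π_2 + 0.32·π_3
π_2 = 0.36·π_1 + 0.28·π_2 + 0.4·π_3
Solving with the normalization constraint gives π = (0.2923, 0.3467, 0.3610).
So the stationary probability of Bull is 0.3610.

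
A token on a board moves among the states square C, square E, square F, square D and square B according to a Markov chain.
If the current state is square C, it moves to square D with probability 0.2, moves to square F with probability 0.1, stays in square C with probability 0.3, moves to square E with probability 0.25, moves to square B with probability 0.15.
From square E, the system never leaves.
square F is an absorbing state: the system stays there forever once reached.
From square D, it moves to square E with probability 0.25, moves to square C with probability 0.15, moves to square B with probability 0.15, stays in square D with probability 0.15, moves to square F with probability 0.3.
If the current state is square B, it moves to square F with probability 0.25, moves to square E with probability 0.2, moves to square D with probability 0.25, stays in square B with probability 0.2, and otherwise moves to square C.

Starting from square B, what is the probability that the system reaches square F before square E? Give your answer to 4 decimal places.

0.5243

Let h(s) be the probability of absorption at square F starting from transient state s. Then h(square F) = 1 and h(square E) = 0. By first-step analysis:
h(square C) = 0.3·h(square C) + 0.25·0 + 0.1·1 + 0.2·h(square D) + 0.15·h(square B)
h(square D) = 0.15·h(square C) + 0.25·0 + 0.3·1 + 0.15·h(square D) + 0.15·h(square B)
h(square B) = 0.1·h(square C) + 0.2·0 + 0.25·1 + 0.25·h(square D) + 0.2·h(square B)
Solving: h(square C) = 0.4028, h(square D) = 0.5165, h(square B) = 0.5243.
Starting from square B, the probability is 0.5243.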